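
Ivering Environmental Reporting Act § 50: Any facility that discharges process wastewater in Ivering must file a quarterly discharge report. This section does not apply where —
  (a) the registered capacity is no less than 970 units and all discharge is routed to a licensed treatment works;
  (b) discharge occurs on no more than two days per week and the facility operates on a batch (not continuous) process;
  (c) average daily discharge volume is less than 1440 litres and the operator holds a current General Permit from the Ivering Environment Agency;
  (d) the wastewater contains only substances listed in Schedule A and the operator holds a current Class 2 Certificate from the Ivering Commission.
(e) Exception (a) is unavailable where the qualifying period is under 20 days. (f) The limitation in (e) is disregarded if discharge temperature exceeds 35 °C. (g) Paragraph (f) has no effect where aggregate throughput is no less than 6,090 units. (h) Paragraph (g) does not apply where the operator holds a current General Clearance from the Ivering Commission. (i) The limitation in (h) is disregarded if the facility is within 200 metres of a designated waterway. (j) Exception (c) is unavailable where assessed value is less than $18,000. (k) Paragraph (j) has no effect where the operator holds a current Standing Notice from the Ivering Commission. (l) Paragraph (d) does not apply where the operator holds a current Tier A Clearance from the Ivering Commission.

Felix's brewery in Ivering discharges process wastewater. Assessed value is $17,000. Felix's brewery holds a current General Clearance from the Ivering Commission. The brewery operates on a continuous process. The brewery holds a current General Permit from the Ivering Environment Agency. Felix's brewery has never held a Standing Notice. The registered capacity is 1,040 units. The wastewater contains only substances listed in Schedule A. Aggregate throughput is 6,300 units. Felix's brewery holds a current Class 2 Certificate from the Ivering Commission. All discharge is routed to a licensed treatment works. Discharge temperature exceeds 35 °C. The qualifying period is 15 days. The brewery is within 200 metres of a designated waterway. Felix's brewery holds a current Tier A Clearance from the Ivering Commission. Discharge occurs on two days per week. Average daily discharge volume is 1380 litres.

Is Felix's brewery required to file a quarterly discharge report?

Exception (a): the registered capacity is 1,040 units, meeting the 970 units threshold; discharge is routed to a licensed treatment works — every condition holds. However, paragraphs (e)–(i) must be considered: (e) operates against (a): the qualifying period is 15 days, under the 20 days limit. (f) would limit (e) — discharge temperature exceeds 35 °C — but (g) sets (f) aside: (g) applies — aggregate throughput is 6,300 units, meeting the 6,090 units threshold. (h) operates (a current General Clearance is held), but is itself disapplied by (i): (i) is engaged — the brewery is within 200 m of a designated waterway. Exception (a) does not apply.
Exception (b) fails — the facility operates on a continuous process.
Exception (c) is satisfied on its face — average daily discharge volume is 1380 litres, less than the 1440 litres limit; a current General Permit is held. But: (j) operates against (c): assessed value is $17,000, less than the $18,000 limit. (k) is not triggered (the Standing Notice is not current), so (j) stands. (c) is therefore removed.
Exception (d)'s conditions are all satisfied: the wastewater is Schedule-A-only; a current Class 2 Certificate is held. However, paragraph (l) must be considered: (l) operates against (d): a current Tier A Clearance is held. So (d) is unavailable.
Every exception is unavailable, so the rule governs.

Yes — Felix's brewery must file a quarterly discharge report.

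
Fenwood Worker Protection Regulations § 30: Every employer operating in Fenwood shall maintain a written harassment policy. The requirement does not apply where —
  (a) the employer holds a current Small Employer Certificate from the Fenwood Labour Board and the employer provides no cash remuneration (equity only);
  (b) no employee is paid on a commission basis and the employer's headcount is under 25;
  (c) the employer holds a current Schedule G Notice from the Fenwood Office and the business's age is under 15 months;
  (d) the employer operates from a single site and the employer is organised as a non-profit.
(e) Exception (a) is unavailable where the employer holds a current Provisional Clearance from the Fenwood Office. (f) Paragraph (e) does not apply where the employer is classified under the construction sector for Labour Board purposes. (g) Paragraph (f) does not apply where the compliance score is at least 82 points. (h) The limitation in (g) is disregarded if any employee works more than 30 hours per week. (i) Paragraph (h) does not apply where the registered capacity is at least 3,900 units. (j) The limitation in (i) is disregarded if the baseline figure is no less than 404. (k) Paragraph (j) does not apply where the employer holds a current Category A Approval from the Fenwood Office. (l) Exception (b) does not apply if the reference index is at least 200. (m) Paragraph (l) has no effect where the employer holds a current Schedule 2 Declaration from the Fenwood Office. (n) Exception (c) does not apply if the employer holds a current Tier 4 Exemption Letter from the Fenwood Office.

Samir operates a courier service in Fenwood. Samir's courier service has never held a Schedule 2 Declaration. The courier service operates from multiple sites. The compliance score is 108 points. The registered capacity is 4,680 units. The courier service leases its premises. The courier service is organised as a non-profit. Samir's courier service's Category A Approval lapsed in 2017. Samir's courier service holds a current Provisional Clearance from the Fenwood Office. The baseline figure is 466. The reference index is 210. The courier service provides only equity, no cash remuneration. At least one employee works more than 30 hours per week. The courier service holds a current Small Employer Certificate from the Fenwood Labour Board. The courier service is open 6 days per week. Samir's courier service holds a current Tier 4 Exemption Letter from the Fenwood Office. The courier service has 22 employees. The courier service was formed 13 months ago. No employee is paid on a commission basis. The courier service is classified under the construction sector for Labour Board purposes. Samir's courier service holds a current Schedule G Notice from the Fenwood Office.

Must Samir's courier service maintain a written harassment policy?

No — exception (a) applies; Samir's courier service is not required to maintain a written harassment policy.

Exception (a): a current Small Employer Certificate is held; remuneration is equity-only — every condition holds. Applying paragraphs (e)–(k): (e) operates (a current Provisional Clearance is held), but is set aside by (f): (f) operates against (e): the courier service is classified under the construction sector. (g) is triggered (the compliance score is 108 points, meeting the 82 points threshold), but is displaced by (h): (h) operates against (g): at least one employee exceeds 30 hours/week. (i) applies (the registered capacity is 4,680 units, meeting the 3,900 units threshold), but is set aside by (j): (j) operates against (i): the baseline figure is 466, meeting the 404 threshold. (k), which would lift (j), is inapplicable — no current Category A Approval is held. Exception (a) stands.
All of (b)'s requirements are met (no employee is paid on commission; the employer's headcount is 22, under the 25 limit). But applying paragraphs (l)–(m): (l) is engaged — the reference index is 210, meeting the 200 threshold. (m), which would lift (l), is inapplicable — the Schedule 2 Declaration is not current. Exception (b) does not apply.
Exception (c)'s conditions are all satisfied: a current Schedule G Notice is held; the business's age is 13 months, under the 15 months limit. But applying paragraph (n): (n) is triggered — a current Tier 4 Exemption Letter is held. Exception (c) does not apply.
Exception (d) fails — the employer operates from multiple sites.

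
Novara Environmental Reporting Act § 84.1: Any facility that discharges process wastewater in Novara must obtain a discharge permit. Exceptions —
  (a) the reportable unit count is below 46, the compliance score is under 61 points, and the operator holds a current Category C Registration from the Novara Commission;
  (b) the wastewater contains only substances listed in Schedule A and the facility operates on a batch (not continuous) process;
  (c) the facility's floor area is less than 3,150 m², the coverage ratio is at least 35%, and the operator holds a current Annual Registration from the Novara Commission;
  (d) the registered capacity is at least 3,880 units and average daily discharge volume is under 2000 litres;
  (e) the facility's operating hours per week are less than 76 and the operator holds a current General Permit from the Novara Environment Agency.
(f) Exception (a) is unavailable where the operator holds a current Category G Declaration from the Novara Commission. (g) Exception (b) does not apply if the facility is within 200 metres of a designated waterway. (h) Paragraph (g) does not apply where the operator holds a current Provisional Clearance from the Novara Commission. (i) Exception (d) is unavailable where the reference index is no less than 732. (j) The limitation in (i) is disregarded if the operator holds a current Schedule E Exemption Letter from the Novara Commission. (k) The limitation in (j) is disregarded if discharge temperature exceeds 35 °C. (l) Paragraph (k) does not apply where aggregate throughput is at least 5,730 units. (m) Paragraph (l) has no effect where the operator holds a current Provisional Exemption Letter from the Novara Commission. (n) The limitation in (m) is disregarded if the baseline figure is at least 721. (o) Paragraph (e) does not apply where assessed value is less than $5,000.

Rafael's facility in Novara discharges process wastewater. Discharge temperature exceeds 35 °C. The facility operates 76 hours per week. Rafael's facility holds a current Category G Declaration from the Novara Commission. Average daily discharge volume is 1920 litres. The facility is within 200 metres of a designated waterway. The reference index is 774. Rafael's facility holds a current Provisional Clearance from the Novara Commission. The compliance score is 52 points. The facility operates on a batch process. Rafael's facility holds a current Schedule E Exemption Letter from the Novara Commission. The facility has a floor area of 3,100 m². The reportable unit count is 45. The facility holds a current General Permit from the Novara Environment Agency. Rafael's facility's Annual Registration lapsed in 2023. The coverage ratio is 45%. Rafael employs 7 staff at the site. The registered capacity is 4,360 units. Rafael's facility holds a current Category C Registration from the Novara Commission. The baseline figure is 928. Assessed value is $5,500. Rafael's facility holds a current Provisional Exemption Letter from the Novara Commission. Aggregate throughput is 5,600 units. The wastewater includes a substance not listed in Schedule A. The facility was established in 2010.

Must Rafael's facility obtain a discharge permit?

Yes — Rafael's facility must obtain a discharge permit.

Exception (a) is satisfied on its face — the reportable unit count is 45, below the 46 limit; the compliance score is 52 points, under the 61 points limit; a current Category C Registration is held. However, paragraph (f) must be considered: (f) applies — a current Category G Declaration is held. Exception (a) does not apply.
Exception (b) does not apply: the wastewater includes a non-Schedule-A substance.
Exception (c) requires that the operator holds a current Annual Registration from the Novara Commission; but no current Annual Registration is held, so (c) is unavailable.
All of (d)'s requirements are met (the registered capacity is 4,360 units, meeting the 3,880 units threshold; average daily discharge volume is 1920 litres, under the 2000 litres limit). Turning to paragraphs (i)–(n): (i) operates against (d): the reference index is 774, meeting the 732 threshold. (j) operates (a current Schedule E Exemption Letter is held), but yields to (k): (k) operates against (j): discharge temperature exceeds 35 °C. (l) is not engaged (aggregate throughput is 5,600 units, short of 5,730 units), so (k) stands. So (d) is unavailable.
Exception (e) requires that the facility's operating hours per week are less than 76; but the facility's operating hours per week are 76, not less than 76, so (e) is unavailable.
No exception is made out. Rafael's facility falls within the general rule.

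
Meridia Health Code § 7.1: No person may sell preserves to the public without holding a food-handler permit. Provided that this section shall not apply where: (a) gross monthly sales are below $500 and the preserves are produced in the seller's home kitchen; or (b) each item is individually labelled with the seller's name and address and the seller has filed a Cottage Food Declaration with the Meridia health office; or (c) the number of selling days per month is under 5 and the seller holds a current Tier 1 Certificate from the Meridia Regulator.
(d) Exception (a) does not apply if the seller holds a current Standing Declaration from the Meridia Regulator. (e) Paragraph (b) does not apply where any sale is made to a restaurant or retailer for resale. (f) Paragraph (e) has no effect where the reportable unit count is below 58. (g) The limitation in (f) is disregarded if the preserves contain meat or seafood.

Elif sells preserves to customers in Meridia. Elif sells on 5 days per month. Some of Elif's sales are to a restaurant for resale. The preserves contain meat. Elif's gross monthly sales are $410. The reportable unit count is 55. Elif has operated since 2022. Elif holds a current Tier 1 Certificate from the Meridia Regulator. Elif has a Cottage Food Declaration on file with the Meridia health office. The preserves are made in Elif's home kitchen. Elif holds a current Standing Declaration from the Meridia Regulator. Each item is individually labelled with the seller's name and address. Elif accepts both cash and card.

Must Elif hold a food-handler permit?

Exception (a)'s conditions are all satisfied: gross monthly sales are $410, below the $500 limit; the preserves are home-kitchen produced. However, paragraph (d) must be considered: (d) operates against (a): a current Standing Declaration is held. So (a) is unavailable.
Exception (b): items are individually labelled; a Cottage Food Declaration is on file — every condition holds. But applying paragraphs (e)–(g): (e) operates against (b): some sales are to a restaurant for resale. (f) is engaged (the reportable unit count is 55, below the 58 limit), but is itself disapplied by (g): (g) is engaged — the preserves contain meat. Exception (b) does not apply.
Exception (c) requires that the number of selling days per month is under 5; but the number of selling days per month is 5, not under 5, so (c) is unavailable.
Every exception is unavailable, so the rule governs.

Yes — Elif must hold a food-handler permit.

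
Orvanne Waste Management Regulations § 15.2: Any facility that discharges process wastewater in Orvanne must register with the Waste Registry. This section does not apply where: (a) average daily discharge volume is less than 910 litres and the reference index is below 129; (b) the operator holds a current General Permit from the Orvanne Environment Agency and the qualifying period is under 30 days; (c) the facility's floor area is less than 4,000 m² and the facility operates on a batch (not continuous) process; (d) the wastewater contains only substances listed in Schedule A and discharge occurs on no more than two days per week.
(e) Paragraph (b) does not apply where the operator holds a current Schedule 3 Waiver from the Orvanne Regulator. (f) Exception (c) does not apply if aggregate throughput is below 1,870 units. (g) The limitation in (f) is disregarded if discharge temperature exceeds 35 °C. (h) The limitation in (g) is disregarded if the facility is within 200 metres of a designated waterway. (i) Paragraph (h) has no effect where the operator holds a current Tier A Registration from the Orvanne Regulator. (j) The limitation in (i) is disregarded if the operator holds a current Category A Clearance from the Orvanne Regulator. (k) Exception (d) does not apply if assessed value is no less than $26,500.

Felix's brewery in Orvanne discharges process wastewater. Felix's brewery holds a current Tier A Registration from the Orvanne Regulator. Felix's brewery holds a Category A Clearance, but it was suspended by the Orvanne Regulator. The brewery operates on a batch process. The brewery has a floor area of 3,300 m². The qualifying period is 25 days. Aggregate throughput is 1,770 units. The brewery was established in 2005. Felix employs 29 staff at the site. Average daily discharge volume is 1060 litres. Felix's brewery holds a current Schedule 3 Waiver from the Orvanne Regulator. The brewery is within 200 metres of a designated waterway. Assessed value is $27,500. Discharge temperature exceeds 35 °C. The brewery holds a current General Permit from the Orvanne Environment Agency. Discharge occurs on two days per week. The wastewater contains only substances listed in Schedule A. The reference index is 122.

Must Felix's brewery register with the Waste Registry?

No — exception (c) applies; Felix's brewery is not required to register with the Waste Registry.

Exception (a) requires that average daily discharge volume is less than 910 litres; but average daily discharge volume is 1060 litres, not less than 910 litres, so (a) is unavailable.
Exception (b): a current General Permit is held; the qualifying period is 25 days, under the 30 days limit — every condition holds. But: (e) operates against (b): a current Schedule 3 Waiver is held. (b) is therefore removed.
Exception (c) is satisfied on its face — the facility's floor area is 3,300 m², less than the 4,000 m² limit; the facility operates on a batch process. As to paragraphs (f)–(j): (f) would limit (c) — aggregate throughput is 1,770 units, below the 1,870 units limit — but (g) sets (f) aside: (g) operates — discharge temperature exceeds 35 °C. (h) would limit (g) — the brewery is within 200 m of a designated waterway — but (i) sets (h) aside: (i) is triggered — a current Tier A Registration is held. (j) does not operate here (there is no Category A Clearance in force), so (i) stands. (c) remains available.
Exception (d): the wastewater is Schedule-A-only; discharge occurs on no more than two days per week — every condition holds. Turning to paragraph (k): (k) operates against (d): assessed value is $27,500, meeting the $26,500 threshold. So (d) is unavailable.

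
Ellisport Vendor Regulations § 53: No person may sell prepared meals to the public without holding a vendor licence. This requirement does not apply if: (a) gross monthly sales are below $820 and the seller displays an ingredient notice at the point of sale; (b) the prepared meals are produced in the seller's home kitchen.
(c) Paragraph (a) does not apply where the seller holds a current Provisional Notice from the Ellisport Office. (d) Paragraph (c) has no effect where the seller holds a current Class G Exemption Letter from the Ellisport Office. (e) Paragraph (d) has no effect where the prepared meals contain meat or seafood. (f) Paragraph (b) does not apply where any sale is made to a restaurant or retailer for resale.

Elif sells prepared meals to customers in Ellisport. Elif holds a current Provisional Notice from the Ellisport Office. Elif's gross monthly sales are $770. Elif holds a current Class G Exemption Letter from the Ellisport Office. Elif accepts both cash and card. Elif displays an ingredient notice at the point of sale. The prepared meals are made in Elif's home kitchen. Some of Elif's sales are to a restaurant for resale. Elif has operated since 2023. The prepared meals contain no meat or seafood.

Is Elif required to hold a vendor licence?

No — exception (a) applies; Elif is not required to hold a vendor licence.

All of (a)'s requirements are met (gross monthly sales are $770, below the $820 limit; an ingredient notice is displayed). Applying paragraphs (c)–(e): (c) would limit (a) — a current Provisional Notice is held — but (d) sets (c) aside: (d) operates — a current Class G Exemption Letter is held. (e) does not operate here (the prepared meals contain no meat or seafood), so (d) stands. (a) remains available.
Exception (b): the prepared meals are home-kitchen produced — every condition holds. Turning to paragraph (f): (f) is engaged — some sales are to a restaurant for resale. (b) is therefore removed.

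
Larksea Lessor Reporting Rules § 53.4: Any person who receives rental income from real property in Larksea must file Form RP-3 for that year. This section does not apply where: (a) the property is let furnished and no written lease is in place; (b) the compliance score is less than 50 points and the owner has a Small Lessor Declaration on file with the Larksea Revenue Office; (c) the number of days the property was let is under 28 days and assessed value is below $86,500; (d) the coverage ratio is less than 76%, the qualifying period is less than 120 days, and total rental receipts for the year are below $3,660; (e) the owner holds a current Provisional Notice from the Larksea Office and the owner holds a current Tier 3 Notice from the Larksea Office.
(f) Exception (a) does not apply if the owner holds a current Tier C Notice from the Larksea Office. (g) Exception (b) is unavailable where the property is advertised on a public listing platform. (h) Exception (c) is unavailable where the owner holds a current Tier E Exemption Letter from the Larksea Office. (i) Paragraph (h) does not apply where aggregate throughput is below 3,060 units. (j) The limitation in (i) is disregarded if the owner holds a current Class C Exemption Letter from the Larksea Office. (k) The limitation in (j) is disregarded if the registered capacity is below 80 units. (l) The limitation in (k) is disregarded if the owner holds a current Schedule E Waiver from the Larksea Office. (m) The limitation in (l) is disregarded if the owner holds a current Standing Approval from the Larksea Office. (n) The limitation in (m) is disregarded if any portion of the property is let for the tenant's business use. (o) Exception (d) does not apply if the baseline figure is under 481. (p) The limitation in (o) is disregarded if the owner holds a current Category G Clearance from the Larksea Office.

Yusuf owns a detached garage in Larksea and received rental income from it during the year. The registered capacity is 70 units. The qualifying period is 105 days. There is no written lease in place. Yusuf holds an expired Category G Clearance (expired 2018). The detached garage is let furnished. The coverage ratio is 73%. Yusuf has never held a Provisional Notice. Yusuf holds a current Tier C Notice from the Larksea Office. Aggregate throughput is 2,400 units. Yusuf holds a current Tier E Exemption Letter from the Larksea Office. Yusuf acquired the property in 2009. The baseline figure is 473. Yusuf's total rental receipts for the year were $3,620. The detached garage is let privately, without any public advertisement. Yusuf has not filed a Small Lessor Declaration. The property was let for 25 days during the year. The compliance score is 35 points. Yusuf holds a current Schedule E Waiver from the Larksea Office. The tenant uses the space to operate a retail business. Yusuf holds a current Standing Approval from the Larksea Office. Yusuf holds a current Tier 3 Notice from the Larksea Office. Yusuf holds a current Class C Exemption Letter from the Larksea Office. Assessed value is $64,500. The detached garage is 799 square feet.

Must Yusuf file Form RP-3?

Exception (a) is satisfied on its face — the property is let furnished; there is no written lease. Turning to paragraph (f): (f) operates against (a): a current Tier C Notice is held. So (a) is unavailable.
Exception (b) requires that the owner has a Small Lessor Declaration on file with the Larksea Revenue Office; but no Small Lessor Declaration is on file, so (b) is unavailable.
Exception (c)'s conditions are all satisfied: the number of days the property was let is 25 days, under the 28 days limit; assessed value is $64,500, below the $86,500 limit. But applying paragraphs (h)–(n): (h) operates against (c): a current Tier E Exemption Letter is held. (i) is triggered (aggregate throughput is 2,400 units, below the 3,060 units limit), but yields to (j): (j) operates against (i): a current Class C Exemption Letter is held. (k) applies (the registered capacity is 70 units, below the 80 units limit), but is itself disapplied by (l): (l) operates — a current Schedule E Waiver is held. (m) is engaged (a current Standing Approval is held), but is overridden by (n): (n) operates against (m): the space is let for business use. (c) is therefore removed.
Exception (d)'s conditions are all satisfied: the coverage ratio is 73%, less than the 76% limit; the qualifying period is 105 days, less than the 120 days limit; total rental receipts for the year are $3,620, below the $3,660 limit. But applying paragraphs (o)–(p): (o) applies — the baseline figure is 473, under the 481 limit. (p) does not operate here (there is no Category G Clearance in force), so (o) stands. Exception (d) does not apply.
Exception (e) requires that the owner holds a current Provisional Notice from the Larksea Office; but the Provisional Notice is not current, so (e) is unavailable.
No exception is made out. Yusuf falls within the general rule.

Yes — Yusuf must file Form RP-3.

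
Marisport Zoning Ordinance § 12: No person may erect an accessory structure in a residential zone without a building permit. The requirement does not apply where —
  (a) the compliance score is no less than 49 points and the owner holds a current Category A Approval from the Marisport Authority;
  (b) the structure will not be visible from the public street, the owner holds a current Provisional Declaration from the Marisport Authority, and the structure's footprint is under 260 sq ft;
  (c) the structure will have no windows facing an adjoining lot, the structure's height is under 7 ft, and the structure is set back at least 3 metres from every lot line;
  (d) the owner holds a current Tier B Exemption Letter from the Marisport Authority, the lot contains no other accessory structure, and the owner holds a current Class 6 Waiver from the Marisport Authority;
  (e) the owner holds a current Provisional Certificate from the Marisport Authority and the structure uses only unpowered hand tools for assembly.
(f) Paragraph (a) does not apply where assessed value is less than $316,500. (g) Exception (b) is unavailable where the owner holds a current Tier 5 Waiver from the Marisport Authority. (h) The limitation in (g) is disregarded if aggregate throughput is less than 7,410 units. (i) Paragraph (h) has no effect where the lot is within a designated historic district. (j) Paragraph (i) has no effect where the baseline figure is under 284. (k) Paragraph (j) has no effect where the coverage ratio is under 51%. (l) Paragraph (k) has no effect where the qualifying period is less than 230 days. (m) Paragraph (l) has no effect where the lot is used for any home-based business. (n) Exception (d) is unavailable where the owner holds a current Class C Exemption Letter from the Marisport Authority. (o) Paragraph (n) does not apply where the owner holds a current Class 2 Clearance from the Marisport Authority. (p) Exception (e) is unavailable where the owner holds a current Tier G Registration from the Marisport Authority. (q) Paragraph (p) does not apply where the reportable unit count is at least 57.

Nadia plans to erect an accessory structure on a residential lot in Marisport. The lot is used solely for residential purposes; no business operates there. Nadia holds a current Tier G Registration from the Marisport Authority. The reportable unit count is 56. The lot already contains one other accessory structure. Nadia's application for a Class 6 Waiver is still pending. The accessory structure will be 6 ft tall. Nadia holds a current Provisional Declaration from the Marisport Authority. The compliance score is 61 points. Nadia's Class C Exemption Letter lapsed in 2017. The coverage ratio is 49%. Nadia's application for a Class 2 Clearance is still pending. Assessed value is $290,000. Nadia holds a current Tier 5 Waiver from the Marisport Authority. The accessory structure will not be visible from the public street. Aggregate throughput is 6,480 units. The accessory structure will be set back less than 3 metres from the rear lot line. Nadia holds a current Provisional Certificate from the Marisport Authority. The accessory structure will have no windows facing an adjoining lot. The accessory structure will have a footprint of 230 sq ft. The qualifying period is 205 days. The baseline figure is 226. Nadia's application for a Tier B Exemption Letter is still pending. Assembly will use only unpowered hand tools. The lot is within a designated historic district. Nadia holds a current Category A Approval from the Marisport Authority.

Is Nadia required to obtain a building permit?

Exception (a) is satisfied on its face — the compliance score is 61 points, meeting the 49 points threshold; a current Category A Approval is held. But: (f) operates against (a): assessed value is $290,000, less than the $316,500 limit. (a) is therefore removed.
All of (b)'s requirements are met (the structure will not be visible from the street; a current Provisional Declaration is held; the structure's footprint is 230 sq ft, under the 260 sq ft limit). Applying paragraphs (g)–(m): (g) would limit (b) — a current Tier 5 Waiver is held — but (h) sets (g) aside: (h) is triggered — aggregate throughput is 6,480 units, less than the 7,410 units limit. (i) applies (the lot is in a historic district), but is displaced by (j): (j) applies — the baseline figure is 226, under the 284 limit. (k) would limit (j) — the coverage ratio is 49%, under the 51% limit — but (l) sets (k) aside: (l) operates against (k): the qualifying period is 205 days, less than the 230 days limit. (m) does not operate here (the lot is solely residential), so (l) stands. (b) remains available.
Exception (c) does not apply: the rear setback is under 3 m.
Exception (d) fails — there is no Tier B Exemption Letter in force.
Exception (e) is satisfied on its face — a current Provisional Certificate is held; assembly uses only hand tools. However, paragraphs (p)–(q) must be considered: (p) operates — a current Tier G Registration is held. (q) is not engaged (the reportable unit count is 56, short of 57), so (p) stands. So (e) is unavailable.

No — exception (b) applies; Nadia does not need a building permit.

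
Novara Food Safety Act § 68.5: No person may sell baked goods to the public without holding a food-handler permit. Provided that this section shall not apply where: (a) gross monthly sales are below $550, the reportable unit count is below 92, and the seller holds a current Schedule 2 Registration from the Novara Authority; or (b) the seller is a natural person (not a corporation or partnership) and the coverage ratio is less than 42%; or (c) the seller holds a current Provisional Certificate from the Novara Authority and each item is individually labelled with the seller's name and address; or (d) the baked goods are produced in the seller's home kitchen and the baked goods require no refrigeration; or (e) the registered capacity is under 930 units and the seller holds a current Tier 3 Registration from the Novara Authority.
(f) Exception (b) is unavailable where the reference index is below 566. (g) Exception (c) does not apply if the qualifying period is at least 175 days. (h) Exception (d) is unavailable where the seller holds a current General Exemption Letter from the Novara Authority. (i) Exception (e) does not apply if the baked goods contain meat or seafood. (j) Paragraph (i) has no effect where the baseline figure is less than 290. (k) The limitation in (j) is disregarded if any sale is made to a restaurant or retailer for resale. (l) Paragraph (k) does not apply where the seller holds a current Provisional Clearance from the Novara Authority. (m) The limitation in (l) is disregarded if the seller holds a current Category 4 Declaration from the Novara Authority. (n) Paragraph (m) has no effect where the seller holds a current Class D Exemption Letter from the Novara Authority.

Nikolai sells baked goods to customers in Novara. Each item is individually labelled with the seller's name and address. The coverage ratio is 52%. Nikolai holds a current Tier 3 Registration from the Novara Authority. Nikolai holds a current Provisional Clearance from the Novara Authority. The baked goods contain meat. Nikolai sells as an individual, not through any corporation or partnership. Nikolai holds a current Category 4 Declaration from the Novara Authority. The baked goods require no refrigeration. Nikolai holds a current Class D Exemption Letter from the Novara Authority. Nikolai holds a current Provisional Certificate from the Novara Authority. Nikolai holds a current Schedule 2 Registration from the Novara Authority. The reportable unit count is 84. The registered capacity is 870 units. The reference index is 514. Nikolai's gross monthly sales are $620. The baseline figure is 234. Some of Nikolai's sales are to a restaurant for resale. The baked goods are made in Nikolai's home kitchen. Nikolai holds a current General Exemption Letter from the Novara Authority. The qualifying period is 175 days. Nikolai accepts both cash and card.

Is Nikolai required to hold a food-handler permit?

No — exception (e) applies; Nikolai is not required to hold a food-handler permit.

Exception (a) requires that gross monthly sales are below $550; but gross monthly sales are $620, not below $550, so (a) is unavailable.
Exception (b) requires that the coverage ratio is less than 42%; but the coverage ratio is 52%, not less than 42%, so (b) is unavailable.
All of (c)'s requirements are met (a current Provisional Certificate is held; items are individually labelled). But applying paragraph (g): (g) operates against (c): the qualifying period is 175 days, meeting the 175 days threshold. So (c) is unavailable.
Exception (d)'s conditions are all satisfied: the baked goods are home-kitchen produced; the baked goods are shelf-stable. But applying paragraph (h): (h) operates against (d): a current General Exemption Letter is held. So (d) is unavailable.
Exception (e)'s conditions are all satisfied: the registered capacity is 870 units, under the 930 units limit; a current Tier 3 Registration is held. Considering the limiting provisions: (i) is triggered (the baked goods contain meat), but is displaced by (j): (j) operates — the baseline figure is 234, less than the 290 limit. (k) operates (some sales are to a restaurant for resale), but is itself disapplied by (l): (l) is triggered — a current Provisional Clearance is held. (m) would limit (l) — a current Category 4 Declaration is held — but (n) sets (m) aside: (n) operates against (m): a current Class D Exemption Letter is held. Exception (e) stands.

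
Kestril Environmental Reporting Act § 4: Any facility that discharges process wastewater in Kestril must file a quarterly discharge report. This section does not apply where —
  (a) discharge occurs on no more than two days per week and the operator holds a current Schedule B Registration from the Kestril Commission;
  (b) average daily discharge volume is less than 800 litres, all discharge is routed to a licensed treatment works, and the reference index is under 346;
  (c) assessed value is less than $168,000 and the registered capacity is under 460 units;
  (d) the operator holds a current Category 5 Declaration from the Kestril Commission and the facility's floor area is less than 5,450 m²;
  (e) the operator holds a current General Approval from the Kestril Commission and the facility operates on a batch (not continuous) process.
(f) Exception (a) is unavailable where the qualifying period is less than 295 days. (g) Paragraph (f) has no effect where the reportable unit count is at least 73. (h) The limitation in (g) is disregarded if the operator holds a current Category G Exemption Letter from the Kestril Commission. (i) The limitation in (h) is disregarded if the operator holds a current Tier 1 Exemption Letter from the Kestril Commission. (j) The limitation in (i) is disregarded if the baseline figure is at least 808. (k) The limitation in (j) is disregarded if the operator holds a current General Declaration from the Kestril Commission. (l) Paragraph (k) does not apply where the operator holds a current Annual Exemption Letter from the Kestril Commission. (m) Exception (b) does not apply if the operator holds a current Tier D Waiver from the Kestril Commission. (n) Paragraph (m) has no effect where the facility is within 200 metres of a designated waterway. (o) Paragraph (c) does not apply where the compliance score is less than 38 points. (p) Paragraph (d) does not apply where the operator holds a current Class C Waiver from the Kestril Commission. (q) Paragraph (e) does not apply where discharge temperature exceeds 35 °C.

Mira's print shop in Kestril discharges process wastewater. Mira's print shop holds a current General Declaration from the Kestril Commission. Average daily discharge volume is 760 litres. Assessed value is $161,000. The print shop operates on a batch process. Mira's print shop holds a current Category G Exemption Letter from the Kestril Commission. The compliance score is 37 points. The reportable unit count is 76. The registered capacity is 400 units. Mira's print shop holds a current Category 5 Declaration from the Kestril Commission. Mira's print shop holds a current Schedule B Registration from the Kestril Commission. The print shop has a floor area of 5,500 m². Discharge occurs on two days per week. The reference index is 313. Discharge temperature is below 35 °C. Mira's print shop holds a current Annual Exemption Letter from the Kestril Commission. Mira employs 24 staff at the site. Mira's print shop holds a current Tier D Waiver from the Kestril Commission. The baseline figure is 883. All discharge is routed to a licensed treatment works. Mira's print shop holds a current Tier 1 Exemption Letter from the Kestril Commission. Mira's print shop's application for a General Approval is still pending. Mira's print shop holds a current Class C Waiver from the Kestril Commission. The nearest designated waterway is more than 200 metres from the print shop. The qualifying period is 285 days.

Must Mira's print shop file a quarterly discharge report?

All of (a)'s requirements are met (discharge occurs on no more than two days per week; a current Schedule B Registration is held). However, paragraphs (f)–(l) must be considered: (f) applies — the qualifying period is 285 days, less than the 295 days limit. (g) applies (the reportable unit count is 76, meeting the 73 threshold), but is set aside by (h): (h) operates against (g): a current Category G Exemption Letter is held. (i) is triggered (a current Tier 1 Exemption Letter is held), but is set aside by (j): (j) applies — the baseline figure is 883, meeting the 808 threshold. (k) operates (a current General Declaration is held), but yields to (l): (l) is triggered — a current Annual Exemption Letter is held. Exception (a) does not apply.
All of (b)'s requirements are met (average daily discharge volume is 760 litres, less than the 800 litres limit; discharge is routed to a licensed treatment works; the reference index is 313, under the 346 limit). But applying paragraphs (m)–(n): (m) operates — a current Tier D Waiver is held. (n) is inapplicable (the print shop is more than 200 m from any designated waterway), so (m) stands. So (b) is unavailable.
Exception (c) is satisfied on its face — assessed value is $161,000, less than the $168,000 limit; the registered capacity is 400 units, under the 460 units limit. But: (o) operates against (c): the compliance score is 37 points, less than the 38 points limit. Exception (c) does not apply.
Exception (d) requires that the facility's floor area is less than 5,450 m²; but the facility's floor area is 5,500 m², not less than 5,450 m², so (d) is unavailable.
Exception (e) fails — no current General Approval is held.
Every exception is unavailable, so the rule governs.

Yes — Mira's print shop must file a quarterly discharge report.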